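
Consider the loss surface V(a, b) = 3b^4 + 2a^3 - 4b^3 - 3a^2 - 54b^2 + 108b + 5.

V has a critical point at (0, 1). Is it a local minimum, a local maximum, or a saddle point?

The mixed partial ∂²V/∂a∂b is 0, so the Hessian at any point is diag(V_aa, V_bb) = diag(6(2a - 1), 12(3b^2 - 2b - 9)).
At (0, 1): H = diag(-6, -96).
Both eigenvalues are negative, so H is negative definite: a local maximum.

local maximum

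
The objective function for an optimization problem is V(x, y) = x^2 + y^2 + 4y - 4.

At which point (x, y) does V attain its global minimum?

V(x,y) separates as P(x) + Q(y) − 4, so its minimum is min P + min Q − 4.
P'(x) = 2x vanishes at x ∈ {0}; Q'(y) = 2y + 4 vanishes at y ∈ {-2}.
Local minima of P (where P''>0): P(0)=0. Local minima of Q: Q(-2)=-4.
So the global minimum of V is P(0) + Q(-2) − 4 = 0 − 4 − 4 = -8, attained at (0, -2).

(0, -2)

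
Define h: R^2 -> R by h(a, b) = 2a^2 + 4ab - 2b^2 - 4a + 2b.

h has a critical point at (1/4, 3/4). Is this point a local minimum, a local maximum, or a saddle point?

saddle point

The Hessian of h is constant: H = [[4, 4], [4, -4]].
det(H) = 4·(-4) − 4² = -32.
Since det(H) < 0, H is indefinite and the critical point is a saddle point.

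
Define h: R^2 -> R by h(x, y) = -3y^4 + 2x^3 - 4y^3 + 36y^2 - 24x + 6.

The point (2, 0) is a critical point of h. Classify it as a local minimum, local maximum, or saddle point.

The mixed partial ∂²h/∂x∂y is 0, so the Hessian at any point is diag(h_xx, h_yy) = diag(12x, 12(-3y^2 - 2y + 6)).
At (2, 0): H = diag(24, 72).
Both eigenvalues are positive, so H is positive definite: a local minimum.

local minimum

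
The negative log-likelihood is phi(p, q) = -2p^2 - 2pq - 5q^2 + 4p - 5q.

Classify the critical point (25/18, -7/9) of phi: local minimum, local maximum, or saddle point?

local maximum

The Hessian of phi is constant: H = [[-4, -2], [-2, -10]].
det(H) = (-4)·(-10) − (-2)² = 36.
det(H) > 0 and tr(H) = -14 < 0, so H is negative definite and the point is a local maximum.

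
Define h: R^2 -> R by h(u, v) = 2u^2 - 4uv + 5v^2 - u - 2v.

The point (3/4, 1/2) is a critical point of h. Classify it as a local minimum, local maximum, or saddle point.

The Hessian of h is constant: H = [[4, -4], [-4, 10]].
det(H) = 4·10 − (-4)² = 24.
det(H) > 0 and tr(H) = 14 > 0, so H is positive definite and the point is a local minimum.

local minimum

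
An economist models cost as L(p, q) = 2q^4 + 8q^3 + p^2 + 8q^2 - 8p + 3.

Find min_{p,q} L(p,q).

L(p,q) separates as A(p) + B(q) + 3, so its minimum is min A + min B + 3.
A'(p) = 2p - 8 vanishes at p ∈ {4}; B'(q) = 8q(q + 1)(q + 2) vanishes at q ∈ {-2, -1, 0}.
Local minima of A (where A''>0): A(4)=-16. Local minima of B: B(-2)=0, B(0)=0.
So the global minimum of L is A(4) + B(-2) + 3 = -16 + 0 + 3 = -13, attained at (4, -2).

-13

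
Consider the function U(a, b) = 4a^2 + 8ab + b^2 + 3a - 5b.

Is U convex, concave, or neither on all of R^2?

U is quadratic, so its Hessian is the constant matrix H = [[8, 8], [8, 2]].
det(H) = -48, tr(H) = 10.
det(H) < 0, so H is indefinite: neither convex nor concave.

neither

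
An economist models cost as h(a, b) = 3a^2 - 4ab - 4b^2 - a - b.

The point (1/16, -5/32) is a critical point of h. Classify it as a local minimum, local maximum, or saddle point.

The Hessian of h is constant: H = [[6, -4], [-4, -8]].
det(H) = 6·(-8) − (-4)² = -64.
Since det(H) < 0, H is indefinite and the critical point is a saddle point.

saddle point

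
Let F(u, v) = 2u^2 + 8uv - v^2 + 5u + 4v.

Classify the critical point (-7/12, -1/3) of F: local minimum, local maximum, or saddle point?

saddle point

The Hessian of F is constant: H = [[4, 8], [8, -2]].
det(H) = 4·(-2) − 8² = -72.
Since det(H) < 0, H is indefinite and the critical point is a saddle point.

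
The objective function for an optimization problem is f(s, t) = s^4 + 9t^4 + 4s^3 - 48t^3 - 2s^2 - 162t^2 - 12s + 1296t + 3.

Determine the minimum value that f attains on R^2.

f(s,t) separates as P(s) + Q(t) + 3, so its minimum is min P + min Q + 3.
P'(s) = 4(s - 1)(s + 1)(s + 3) vanishes at s ∈ {-3, -1, 1}; Q'(t) = 36(t - 4)(t - 3)(t + 3) vanishes at t ∈ {-3, 3, 4}.
Local minima of P (where P''>0): P(-3)=-9, P(1)=-9. Local minima of Q: Q(-3)=-3321, Q(4)=1824.
So the global minimum of f is P(-3) + Q(-3) + 3 = -9 − 3321 + 3 = -3327, attained at (-3, -3).

-3327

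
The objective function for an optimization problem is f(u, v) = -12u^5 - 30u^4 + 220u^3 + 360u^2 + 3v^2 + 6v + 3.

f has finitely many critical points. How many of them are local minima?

2

f separates as a function of u plus a function of v, so ∇f=0 decouples.
∂f/∂u = -60u(u - 3)(u + 1)(u + 4) = 0 at u ∈ {-4, -1, 0, 3}; ∂f/∂v = 6(v + 1) = 0 at v ∈ {-1}.
The Hessian is diagonal: diag(f_uu, f_vv). Second derivatives: f_uu(-4)=5040, f_uu(-1)=-720, f_uu(0)=720, f_uu(3)=-5040; f_vv(-1)=6.
Local minima occur where both diagonal entries positive: (-4, -1), (0, -1). Count: 2.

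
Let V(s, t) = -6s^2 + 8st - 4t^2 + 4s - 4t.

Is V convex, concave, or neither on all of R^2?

concave

V is quadratic, so its Hessian is the constant matrix H = [[-12, 8], [8, -8]].
det(H) = 32, tr(H) = -20.
det(H) > 0 and tr(H) < 0, so H is negative definite everywhere: concave.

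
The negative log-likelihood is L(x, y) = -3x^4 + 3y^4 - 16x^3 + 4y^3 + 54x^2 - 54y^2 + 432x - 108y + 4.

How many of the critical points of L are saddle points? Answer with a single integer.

5

L separates as a function of x plus a function of y, so ∇L=0 decouples.
∂L/∂x = -12(x - 3)(x + 3)(x + 4) = 0 at x ∈ {-4, -3, 3}; ∂L/∂y = 12(y - 3)(y + 1)(y + 3) = 0 at y ∈ {-3, -1, 3}.
The Hessian is diagonal: diag(L_xx, L_yy). Second derivatives: L_xx(-4)=-84, L_xx(-3)=72, L_xx(3)=-504; L_yy(-3)=144, L_yy(-1)=-96, L_yy(3)=288.
Saddle points occur where the two diagonal entries have opposite signs: (-4, -3), (-4, 3), (-3, -1), (3, -3), (3, 3). Count: 5.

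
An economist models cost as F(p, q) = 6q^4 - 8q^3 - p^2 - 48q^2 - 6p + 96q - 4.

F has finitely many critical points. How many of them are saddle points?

2

F separates as a function of p plus a function of q, so ∇F=0 decouples.
∂F/∂p = -2(p + 3) = 0 at p ∈ {-3}; ∂F/∂q = 24(q - 2)(q - 1)(q + 2) = 0 at q ∈ {-2, 1, 2}.
The Hessian is diagonal: diag(F_pp, F_qq). Second derivatives: F_pp(-3)=-2; F_qq(-2)=288, F_qq(1)=-72, F_qq(2)=96.
Saddle points occur where the two diagonal entries have opposite signs: (-3, -2), (-3, 2). Count: 2.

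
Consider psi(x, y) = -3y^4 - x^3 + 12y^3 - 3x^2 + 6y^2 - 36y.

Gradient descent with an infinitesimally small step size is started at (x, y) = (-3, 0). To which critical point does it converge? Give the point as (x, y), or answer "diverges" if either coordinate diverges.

psi is separable, so gradient descent decouples: x follows -∂psi/∂x, y follows -∂psi/∂y.
∂psi/∂x = -3x(x + 2); at x=-3 this is -9, so x increases.
∂psi/∂y = -12(y - 3)(y - 1)(y + 1); at y=0 this is -36, so y increases.
x converges to its nearest critical value -2 (a local min of the x-part); y converges to 1. The iterate converges to (-2, 1).

(-2, 1)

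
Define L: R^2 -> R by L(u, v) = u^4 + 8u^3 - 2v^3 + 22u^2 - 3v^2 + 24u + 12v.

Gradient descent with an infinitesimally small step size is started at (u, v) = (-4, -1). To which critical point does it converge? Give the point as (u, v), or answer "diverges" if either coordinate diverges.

(-3, -2)

L is separable, so gradient descent decouples: u follows -∂L/∂u, v follows -∂L/∂v.
∂L/∂u = 4(u + 1)(u + 2)(u + 3); at u=-4 this is -24, so u increases.
∂L/∂v = -6(v - 1)(v + 2); at v=-1 this is 12, so v decreases.
u converges to its nearest critical value -3 (a local min of the u-part); v converges to -2. The iterate converges to (-3, -2).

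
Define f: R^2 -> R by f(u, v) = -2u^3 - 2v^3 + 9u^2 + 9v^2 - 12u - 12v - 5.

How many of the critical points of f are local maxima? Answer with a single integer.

1

f separates as a function of u plus a function of v, so ∇f=0 decouples.
∂f/∂u = -6(u - 2)(u - 1) = 0 at u ∈ {1, 2}; ∂f/∂v = -6(v - 2)(v - 1) = 0 at v ∈ {1, 2}.
The Hessian is diagonal: diag(f_uu, f_vv). Second derivatives: f_uu(1)=6, f_uu(2)=-6; f_vv(1)=6, f_vv(2)=-6.
Local maxima occur where both diagonal entries negative: (2, 2). Count: 1.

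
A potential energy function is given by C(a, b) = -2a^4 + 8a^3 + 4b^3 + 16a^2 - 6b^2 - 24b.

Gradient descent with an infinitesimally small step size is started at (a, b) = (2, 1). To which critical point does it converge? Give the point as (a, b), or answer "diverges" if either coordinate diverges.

C is separable, so gradient descent decouples: a follows -∂C/∂a, b follows -∂C/∂b.
∂C/∂a = -8a(a - 4)(a + 1); at a=2 this is 96, so a decreases.
∂C/∂b = 12(b - 2)(b + 1); at b=1 this is -24, so b increases.
a converges to its nearest critical value 0 (a local min of the a-part); b converges to 2. The iterate converges to (0, 2).

(0, 2)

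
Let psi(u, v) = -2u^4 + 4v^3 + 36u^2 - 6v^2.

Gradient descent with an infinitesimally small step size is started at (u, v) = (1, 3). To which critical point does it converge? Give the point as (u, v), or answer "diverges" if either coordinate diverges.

(0, 1)

psi is separable, so gradient descent decouples: u follows -∂psi/∂u, v follows -∂psi/∂v.
∂psi/∂u = -8u(u - 3)(u + 3); at u=1 this is 64, so u decreases.
∂psi/∂v = 12v(v - 1); at v=3 this is 72, so v decreases.
u converges to its nearest critical value 0 (a local min of the u-part); v converges to 1. The iterate converges to (0, 1).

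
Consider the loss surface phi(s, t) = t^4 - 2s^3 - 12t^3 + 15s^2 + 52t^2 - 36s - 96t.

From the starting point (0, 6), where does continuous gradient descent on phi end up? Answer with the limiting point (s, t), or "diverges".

phi is separable, so gradient descent decouples: s follows -∂phi/∂s, t follows -∂phi/∂t.
∂phi/∂s = -6(s - 3)(s - 2); at s=0 this is -36, so s increases.
∂phi/∂t = 4(t - 4)(t - 3)(t - 2); at t=6 this is 96, so t decreases.
s converges to its nearest critical value 2 (a local min of the s-part); t converges to 4. The iterate converges to (2, 4).

(2, 4)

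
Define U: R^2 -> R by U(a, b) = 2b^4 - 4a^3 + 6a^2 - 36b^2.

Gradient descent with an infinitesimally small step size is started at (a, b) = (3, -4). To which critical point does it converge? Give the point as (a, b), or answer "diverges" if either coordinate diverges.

diverges

U is separable, so gradient descent decouples: a follows -∂U/∂a, b follows -∂U/∂b.
∂U/∂a = -12a(a - 1); at a=3 this is -72, so a increases.
∂U/∂b = 8b(b - 3)(b + 3); at b=-4 this is -224, so b increases.
The a-coordinate has no critical point in that direction and runs off to infinity.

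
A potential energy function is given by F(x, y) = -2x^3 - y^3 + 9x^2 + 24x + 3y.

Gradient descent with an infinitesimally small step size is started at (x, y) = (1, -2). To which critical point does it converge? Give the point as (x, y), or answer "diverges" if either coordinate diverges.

F is separable, so gradient descent decouples: x follows -∂F/∂x, y follows -∂F/∂y.
∂F/∂x = -6(x - 4)(x + 1); at x=1 this is 36, so x decreases.
∂F/∂y = -3(y - 1)(y + 1); at y=-2 this is -9, so y increases.
x converges to its nearest critical value -1 (a local min of the x-part); y converges to -1. The iterate converges to (-1, -1).

(-1, -1)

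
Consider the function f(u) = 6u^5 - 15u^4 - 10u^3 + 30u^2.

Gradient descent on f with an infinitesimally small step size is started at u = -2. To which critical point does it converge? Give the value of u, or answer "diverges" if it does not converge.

diverges

f'(u) = 30u(u - 2)(u - 1)(u + 1), so f'(-2) = 720.
Gradient descent moves in the -f' direction, i.e. u is decreasing.
There is no critical point below u=-2, and f' keeps the same sign, so the iterate runs off to −∞.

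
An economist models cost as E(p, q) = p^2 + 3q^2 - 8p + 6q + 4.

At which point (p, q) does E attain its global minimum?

(4, -1)

E(p,q) separates as A(p) + B(q) + 4, so its minimum is min A + min B + 4.
A'(p) = 2p - 8 vanishes at p ∈ {4}; B'(q) = 6q + 6 vanishes at q ∈ {-1}.
Local minima of A (where A''>0): A(4)=-16. Local minima of B: B(-1)=-3.
So the global minimum of E is A(4) + B(-1) + 4 = -16 − 3 + 4 = -15, attained at (4, -1).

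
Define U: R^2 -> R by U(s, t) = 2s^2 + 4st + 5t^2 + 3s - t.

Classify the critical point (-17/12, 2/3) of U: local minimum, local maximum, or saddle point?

local minimum

The Hessian of U is constant: H = [[4, 4], [4, 10]].
det(H) = 4·10 − 4² = 24.
det(H) > 0 and tr(H) = 14 > 0, so H is positive definite and the point is a local minimum.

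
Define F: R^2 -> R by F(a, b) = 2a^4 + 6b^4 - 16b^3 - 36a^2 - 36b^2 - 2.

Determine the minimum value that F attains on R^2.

-434

F(a,b) separates as P(a) + Q(b) − 2, so its minimum is min P + min Q − 2.
P'(a) = 8a(a - 3)(a + 3) vanishes at a ∈ {-3, 0, 3}; Q'(b) = 24b(b - 3)(b + 1) vanishes at b ∈ {-1, 0, 3}.
Local minima of P (where P''>0): P(-3)=-162, P(3)=-162. Local minima of Q: Q(-1)=-14, Q(3)=-270.
So the global minimum of F is P(-3) + Q(3) − 2 = -162 − 270 − 2 = -434, attained at (-3, 3).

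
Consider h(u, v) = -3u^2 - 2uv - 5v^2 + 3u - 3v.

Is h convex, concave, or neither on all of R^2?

concave

h is quadratic, so its Hessian is the constant matrix H = [[-6, -2], [-2, -10]].
det(H) = 56, tr(H) = -16.
det(H) > 0 and tr(H) < 0, so H is negative definite everywhere: concave.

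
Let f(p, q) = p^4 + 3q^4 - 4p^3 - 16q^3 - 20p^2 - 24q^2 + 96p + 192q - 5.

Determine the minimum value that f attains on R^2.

-588

f(p,q) separates as A(p) + B(q) − 5, so its minimum is min A + min B − 5.
A'(p) = 4(p - 4)(p - 2)(p + 3) vanishes at p ∈ {-3, 2, 4}; B'(q) = 12(q - 4)(q - 2)(q + 2) vanishes at q ∈ {-2, 2, 4}.
Local minima of A (where A''>0): A(-3)=-279, A(4)=64. Local minima of B: B(-2)=-304, B(4)=128.
So the global minimum of f is A(-3) + B(-2) − 5 = -279 − 304 − 5 = -588, attained at (-3, -2).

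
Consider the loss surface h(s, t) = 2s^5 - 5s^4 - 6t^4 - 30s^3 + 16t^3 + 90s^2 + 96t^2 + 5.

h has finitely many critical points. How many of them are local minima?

2

h separates as a function of s plus a function of t, so ∇h=0 decouples.
∂h/∂s = 10s(s - 3)(s - 2)(s + 3) = 0 at s ∈ {-3, 0, 2, 3}; ∂h/∂t = -24t(t - 4)(t + 2) = 0 at t ∈ {-2, 0, 4}.
The Hessian is diagonal: diag(h_ss, h_tt). Second derivatives: h_ss(-3)=-900, h_ss(0)=180, h_ss(2)=-100, h_ss(3)=180; h_tt(-2)=-288, h_tt(0)=192, h_tt(4)=-576.
Local minima occur where both diagonal entries positive: (0, 0), (3, 0). Count: 2.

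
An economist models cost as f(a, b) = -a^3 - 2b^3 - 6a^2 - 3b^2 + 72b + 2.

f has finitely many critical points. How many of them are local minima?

f separates as a function of a plus a function of b, so ∇f=0 decouples.
∂f/∂a = -3a(a + 4) = 0 at a ∈ {-4, 0}; ∂f/∂b = -6(b - 3)(b + 4) = 0 at b ∈ {-4, 3}.
The Hessian is diagonal: diag(f_aa, f_bb). Second derivatives: f_aa(-4)=12, f_aa(0)=-12; f_bb(-4)=42, f_bb(3)=-42.
Local minima occur where both diagonal entries positive: (-4, -4). Count: 1.

1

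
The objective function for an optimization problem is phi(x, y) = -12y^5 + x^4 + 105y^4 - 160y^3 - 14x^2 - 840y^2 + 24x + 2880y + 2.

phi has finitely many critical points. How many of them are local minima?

4

phi separates as a function of x plus a function of y, so ∇phi=0 decouples.
∂phi/∂x = 4(x - 2)(x - 1)(x + 3) = 0 at x ∈ {-3, 1, 2}; ∂phi/∂y = -60(y - 4)(y - 3)(y - 2)(y + 2) = 0 at y ∈ {-2, 2, 3, 4}.
The Hessian is diagonal: diag(phi_xx, phi_yy). Second derivatives: phi_xx(-3)=80, phi_xx(1)=-16, phi_xx(2)=20; phi_yy(-2)=7200, phi_yy(2)=-480, phi_yy(3)=300, phi_yy(4)=-720.
Local minima occur where both diagonal entries positive: (-3, -2), (-3, 3), (2, -2), (2, 3). Count: 4.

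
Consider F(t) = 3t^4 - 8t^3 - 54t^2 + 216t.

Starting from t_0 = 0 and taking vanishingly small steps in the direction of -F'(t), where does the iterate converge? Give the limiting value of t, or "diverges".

-3

F'(t) = 12(t - 3)(t - 2)(t + 3), so F'(0) = 216.
Gradient descent moves in the -F' direction, i.e. t is decreasing.
The nearest critical point in that direction is t = -3, where F'' = 360 > 0 (a local minimum). The iterate converges there.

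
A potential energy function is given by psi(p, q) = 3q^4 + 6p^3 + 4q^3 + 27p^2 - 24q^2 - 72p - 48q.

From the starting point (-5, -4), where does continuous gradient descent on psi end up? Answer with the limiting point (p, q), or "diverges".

diverges

psi is separable, so gradient descent decouples: p follows -∂psi/∂p, q follows -∂psi/∂q.
∂psi/∂p = 18(p - 1)(p + 4); at p=-5 this is 108, so p decreases.
∂psi/∂q = 12(q - 2)(q + 1)(q + 2); at q=-4 this is -432, so q increases.
The p-coordinate has no critical point in that direction and runs off to infinity.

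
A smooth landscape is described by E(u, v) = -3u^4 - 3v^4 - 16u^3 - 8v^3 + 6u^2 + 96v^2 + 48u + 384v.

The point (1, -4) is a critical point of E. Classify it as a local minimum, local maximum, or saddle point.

The mixed partial ∂²E/∂u∂v is 0, so the Hessian at any point is diag(E_uu, E_vv) = diag(12(-3u^2 - 8u + 1), 12(-3v^2 - 4v + 16)).
At (1, -4): H = diag(-120, -192).
Both eigenvalues are negative, so H is negative definite: a local maximum.

local maximum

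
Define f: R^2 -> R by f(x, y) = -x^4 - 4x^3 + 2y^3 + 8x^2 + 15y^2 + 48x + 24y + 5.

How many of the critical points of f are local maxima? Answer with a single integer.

2

f separates as a function of x plus a function of y, so ∇f=0 decouples.
∂f/∂x = -4(x - 2)(x + 2)(x + 3) = 0 at x ∈ {-3, -2, 2}; ∂f/∂y = 6(y + 1)(y + 4) = 0 at y ∈ {-4, -1}.
The Hessian is diagonal: diag(f_xx, f_yy). Second derivatives: f_xx(-3)=-20, f_xx(-2)=16, f_xx(2)=-80; f_yy(-4)=-18, f_yy(-1)=18.
Local maxima occur where both diagonal entries negative: (-3, -4), (2, -4). Count: 2.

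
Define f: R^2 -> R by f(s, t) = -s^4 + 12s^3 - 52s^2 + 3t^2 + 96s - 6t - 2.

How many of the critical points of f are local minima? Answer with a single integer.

f separates as a function of s plus a function of t, so ∇f=0 decouples.
∂f/∂s = -4(s - 4)(s - 3)(s - 2) = 0 at s ∈ {2, 3, 4}; ∂f/∂t = 6(t - 1) = 0 at t ∈ {1}.
The Hessian is diagonal: diag(f_ss, f_tt). Second derivatives: f_ss(2)=-8, f_ss(3)=4, f_ss(4)=-8; f_tt(1)=6.
Local minima occur where both diagonal entries positive: (3, 1). Count: 1.

1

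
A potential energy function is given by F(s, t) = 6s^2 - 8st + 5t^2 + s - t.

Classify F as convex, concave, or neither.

F is quadratic, so its Hessian is the constant matrix H = [[12, -8], [-8, 10]].
det(H) = 56, tr(H) = 22.
det(H) > 0 and tr(H) > 0, so H is positive definite everywhere: convex.

convex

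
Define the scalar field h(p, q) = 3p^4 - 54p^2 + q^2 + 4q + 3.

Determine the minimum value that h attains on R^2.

h(p,q) separates as A(p) + B(q) + 3, so its minimum is min A + min B + 3.
A'(p) = 12p(p - 3)(p + 3) vanishes at p ∈ {-3, 0, 3}; B'(q) = 2q + 4 vanishes at q ∈ {-2}.
Local minima of A (where A''>0): A(-3)=-243, A(3)=-243. Local minima of B: B(-2)=-4.
So the global minimum of h is A(-3) + B(-2) + 3 = -243 − 4 + 3 = -244, attained at (-3, -2).

-244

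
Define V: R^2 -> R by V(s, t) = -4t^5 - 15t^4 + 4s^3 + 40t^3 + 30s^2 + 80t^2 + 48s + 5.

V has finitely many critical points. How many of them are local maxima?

2

V separates as a function of s plus a function of t, so ∇V=0 decouples.
∂V/∂s = 12(s + 1)(s + 4) = 0 at s ∈ {-4, -1}; ∂V/∂t = -20t(t - 2)(t + 1)(t + 4) = 0 at t ∈ {-4, -1, 0, 2}.
The Hessian is diagonal: diag(V_ss, V_tt). Second derivatives: V_ss(-4)=-36, V_ss(-1)=36; V_tt(-4)=1440, V_tt(-1)=-180, V_tt(0)=160, V_tt(2)=-720.
Local maxima occur where both diagonal entries negative: (-4, -1), (-4, 2). Count: 2.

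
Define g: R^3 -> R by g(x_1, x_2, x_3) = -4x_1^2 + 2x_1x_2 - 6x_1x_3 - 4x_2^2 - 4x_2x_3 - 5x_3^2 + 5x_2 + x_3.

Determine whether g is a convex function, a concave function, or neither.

g is quadratic, so its Hessian is the constant matrix H = [[-8, 2, -6], [2, -8, -4], [-6, -4, -10]].
Leading principal minors: -8, 60, -88.
Signs alternate −, +, − ⇒ H ≺ 0 ⇒ concave.

concave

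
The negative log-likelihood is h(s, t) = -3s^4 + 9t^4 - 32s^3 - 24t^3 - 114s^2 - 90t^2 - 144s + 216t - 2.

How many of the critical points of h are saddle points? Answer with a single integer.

5

h separates as a function of s plus a function of t, so ∇h=0 decouples.
∂h/∂s = -12(s + 1)(s + 3)(s + 4) = 0 at s ∈ {-4, -3, -1}; ∂h/∂t = 36(t - 3)(t - 1)(t + 2) = 0 at t ∈ {-2, 1, 3}.
The Hessian is diagonal: diag(h_ss, h_tt). Second derivatives: h_ss(-4)=-36, h_ss(-3)=24, h_ss(-1)=-72; h_tt(-2)=540, h_tt(1)=-216, h_tt(3)=360.
Saddle points occur where the two diagonal entries have opposite signs: (-4, -2), (-4, 3), (-3, 1), (-1, -2), (-1, 3). Count: 5.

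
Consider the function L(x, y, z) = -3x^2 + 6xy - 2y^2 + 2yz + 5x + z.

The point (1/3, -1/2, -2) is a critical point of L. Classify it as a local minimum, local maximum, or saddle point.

The Hessian is constant: H = [[-6, 6, 0], [6, -4, 2], [0, 2, 0]].
Leading principal minors: Δ₁ = -6, Δ₂ = -12, Δ₃ = 24.
The minors fit neither the all-positive nor the alternating-sign pattern, so H is indefinite: a saddle point.

saddle point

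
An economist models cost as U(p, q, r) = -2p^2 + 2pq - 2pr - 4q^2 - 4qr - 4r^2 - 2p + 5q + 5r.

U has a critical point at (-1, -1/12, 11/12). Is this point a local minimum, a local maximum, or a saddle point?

local maximum

The Hessian is constant: H = [[-4, 2, -2], [2, -8, -4], [-2, -4, -8]].
Leading principal minors: Δ₁ = -4, Δ₂ = 28, Δ₃ = -96.
The minors alternate sign starting negative (−, +, −), so H is negative definite: a local maximum.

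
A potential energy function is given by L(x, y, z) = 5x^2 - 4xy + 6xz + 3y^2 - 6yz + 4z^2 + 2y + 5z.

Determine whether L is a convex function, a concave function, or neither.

convex

L is quadratic, so its Hessian is the constant matrix H = [[10, -4, 6], [-4, 6, -6], [6, -6, 8]].
Leading principal minors: 10, 44, 64.
All positive ⇒ H ≻ 0 ⇒ convex.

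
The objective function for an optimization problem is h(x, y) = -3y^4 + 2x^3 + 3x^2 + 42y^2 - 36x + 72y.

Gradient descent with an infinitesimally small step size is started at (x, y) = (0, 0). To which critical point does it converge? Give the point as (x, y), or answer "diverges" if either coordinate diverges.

(2, -1)

h is separable, so gradient descent decouples: x follows -∂h/∂x, y follows -∂h/∂y.
∂h/∂x = 6(x - 2)(x + 3); at x=0 this is -36, so x increases.
∂h/∂y = -12(y - 3)(y + 1)(y + 2); at y=0 this is 72, so y decreases.
x converges to its nearest critical value 2 (a local min of the x-part); y converges to -1. The iterate converges to (2, -1).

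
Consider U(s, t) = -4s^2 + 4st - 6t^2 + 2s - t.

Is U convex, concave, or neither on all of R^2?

concave

U is quadratic, so its Hessian is the constant matrix H = [[-8, 4], [4, -12]].
det(H) = 80, tr(H) = -20.
det(H) > 0 and tr(H) < 0, so H is negative definite everywhere: concave.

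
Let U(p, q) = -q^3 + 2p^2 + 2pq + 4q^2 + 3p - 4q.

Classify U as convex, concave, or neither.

The term -q^3 is cubic, so the Hessian is not constant.
∂²U/∂q² = -6q + 8, which takes both signs as q varies (negative for sufficiently large q). A diagonal entry of the Hessian changing sign means the Hessian is neither positive- nor negative-semidefinite on all of R^2.

neither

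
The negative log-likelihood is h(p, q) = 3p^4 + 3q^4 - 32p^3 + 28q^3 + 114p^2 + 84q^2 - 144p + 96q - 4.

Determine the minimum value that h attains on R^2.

h(p,q) separates as A(p) + B(q) − 4, so its minimum is min A + min B − 4.
A'(p) = 12(p - 4)(p - 3)(p - 1) vanishes at p ∈ {1, 3, 4}; B'(q) = 12(q + 1)(q + 2)(q + 4) vanishes at q ∈ {-4, -2, -1}.
Local minima of A (where A''>0): A(1)=-59, A(4)=-32. Local minima of B: B(-4)=-64, B(-1)=-37.
So the global minimum of h is A(1) + B(-4) − 4 = -59 − 64 − 4 = -127, attained at (1, -4).

-127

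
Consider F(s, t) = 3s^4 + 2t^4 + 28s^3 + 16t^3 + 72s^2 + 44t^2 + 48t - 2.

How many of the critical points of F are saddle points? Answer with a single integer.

F separates as a function of s plus a function of t, so ∇F=0 decouples.
∂F/∂s = 12s(s + 3)(s + 4) = 0 at s ∈ {-4, -3, 0}; ∂F/∂t = 8(t + 1)(t + 2)(t + 3) = 0 at t ∈ {-3, -2, -1}.
The Hessian is diagonal: diag(F_ss, F_tt). Second derivatives: F_ss(-4)=48, F_ss(-3)=-36, F_ss(0)=144; F_tt(-3)=16, F_tt(-2)=-8, F_tt(-1)=16.
Saddle points occur where the two diagonal entries have opposite signs: (-4, -2), (-3, -3), (-3, -1), (0, -2). Count: 4.

4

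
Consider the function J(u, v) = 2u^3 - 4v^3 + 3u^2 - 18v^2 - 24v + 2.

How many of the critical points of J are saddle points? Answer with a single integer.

2

J separates as a function of u plus a function of v, so ∇J=0 decouples.
∂J/∂u = 6u(u + 1) = 0 at u ∈ {-1, 0}; ∂J/∂v = -12(v + 1)(v + 2) = 0 at v ∈ {-2, -1}.
The Hessian is diagonal: diag(J_uu, J_vv). Second derivatives: J_uu(-1)=-6, J_uu(0)=6; J_vv(-2)=12, J_vv(-1)=-12.
Saddle points occur where the two diagonal entries have opposite signs: (-1, -2), (0, -1). Count: 2.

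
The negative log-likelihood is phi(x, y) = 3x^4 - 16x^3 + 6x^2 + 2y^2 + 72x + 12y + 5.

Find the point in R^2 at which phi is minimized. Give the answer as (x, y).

(-1, -3)

phi(x,y) separates as P(x) + Q(y) + 5, so its minimum is min P + min Q + 5.
P'(x) = 12(x - 3)(x - 2)(x + 1) vanishes at x ∈ {-1, 2, 3}; Q'(y) = 4y + 12 vanishes at y ∈ {-3}.
Local minima of P (where P''>0): P(-1)=-47, P(3)=81. Local minima of Q: Q(-3)=-18.
So the global minimum of phi is P(-1) + Q(-3) + 5 = -47 − 18 + 5 = -60, attained at (-1, -3).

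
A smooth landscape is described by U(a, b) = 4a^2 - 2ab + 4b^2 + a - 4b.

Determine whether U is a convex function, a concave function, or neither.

U is quadratic, so its Hessian is the constant matrix H = [[8, -2], [-2, 8]].
det(H) = 60, tr(H) = 16.
det(H) > 0 and tr(H) > 0, so H is positive definite everywhere: convex.

convex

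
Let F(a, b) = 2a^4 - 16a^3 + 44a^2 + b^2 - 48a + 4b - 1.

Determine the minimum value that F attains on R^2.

F(a,b) separates as P(a) + Q(b) − 1, so its minimum is min P + min Q − 1.
P'(a) = 8(a - 3)(a - 2)(a - 1) vanishes at a ∈ {1, 2, 3}; Q'(b) = 2b + 4 vanishes at b ∈ {-2}.
Local minima of P (where P''>0): P(1)=-18, P(3)=-18. Local minima of Q: Q(-2)=-4.
So the global minimum of F is P(1) + Q(-2) − 1 = -18 − 4 − 1 = -23, attained at (1, -2).

-23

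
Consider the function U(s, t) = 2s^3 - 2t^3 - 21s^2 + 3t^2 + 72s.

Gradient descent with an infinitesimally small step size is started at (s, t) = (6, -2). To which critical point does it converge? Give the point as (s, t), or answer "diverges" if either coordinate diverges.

(4, 0)

U is separable, so gradient descent decouples: s follows -∂U/∂s, t follows -∂U/∂t.
∂U/∂s = 6(s - 4)(s - 3); at s=6 this is 36, so s decreases.
∂U/∂t = -6t(t - 1); at t=-2 this is -36, so t increases.
s converges to its nearest critical value 4 (a local min of the s-part); t converges to 0. The iterate converges to (4, 0).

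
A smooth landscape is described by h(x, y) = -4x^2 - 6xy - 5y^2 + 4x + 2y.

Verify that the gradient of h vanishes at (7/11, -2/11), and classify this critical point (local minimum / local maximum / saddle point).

local maximum

∇h = (-8x - 6y + 4, -6x - 10y + 2); substituting (7/11, -2/11) gives ∇h = (0, 0), so (7/11, -2/11) is indeed a critical point.
The Hessian of h is constant: H = [[-8, -6], [-6, -10]].
det(H) = (-8)·(-10) − (-6)² = 44.
det(H) > 0 and tr(H) = -18 < 0, so H is negative definite and the point is a local maximum.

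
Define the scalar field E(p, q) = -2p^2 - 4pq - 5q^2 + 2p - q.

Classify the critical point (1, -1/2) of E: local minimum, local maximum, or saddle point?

The Hessian of E is constant: H = [[-4, -4], [-4, -10]].
det(H) = (-4)·(-10) − (-4)² = 24.
det(H) > 0 and tr(H) = -14 < 0, so H is negative definite and the point is a local maximum.

local maximum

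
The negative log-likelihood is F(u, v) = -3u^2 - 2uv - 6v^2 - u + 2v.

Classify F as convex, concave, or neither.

F is quadratic, so its Hessian is the constant matrix H = [[-6, -2], [-2, -12]].
det(H) = 68, tr(H) = -18.
det(H) > 0 and tr(H) < 0, so H is negative definite everywhere: concave.

concave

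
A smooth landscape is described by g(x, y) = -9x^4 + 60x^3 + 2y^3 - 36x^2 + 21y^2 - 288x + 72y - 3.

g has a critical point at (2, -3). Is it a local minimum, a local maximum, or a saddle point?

local minimum

The mixed partial ∂²g/∂x∂y is 0, so the Hessian at any point is diag(g_xx, g_yy) = diag(36(-3x^2 + 10x - 2), 6(2y + 7)).
At (2, -3): H = diag(216, 6).
Both eigenvalues are positive, so H is positive definite: a local minimum.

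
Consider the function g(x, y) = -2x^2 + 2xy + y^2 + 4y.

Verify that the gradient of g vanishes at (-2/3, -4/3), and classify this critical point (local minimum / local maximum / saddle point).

∇g = (-4x + 2y, 2x + 2y + 4); substituting (-2/3, -4/3) gives ∇g = (0, 0), so (-2/3, -4/3) is indeed a critical point.
The Hessian of g is constant: H = [[-4, 2], [2, 2]].
det(H) = (-4)·2 − 2² = -12.
Since det(H) < 0, H is indefinite and the critical point is a saddle point.

saddle point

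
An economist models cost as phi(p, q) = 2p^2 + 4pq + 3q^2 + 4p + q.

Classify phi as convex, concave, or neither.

convex

phi is quadratic, so its Hessian is the constant matrix H = [[4, 4], [4, 6]].
det(H) = 8, tr(H) = 10.
det(H) > 0 and tr(H) > 0, so H is positive definite everywhere: convex.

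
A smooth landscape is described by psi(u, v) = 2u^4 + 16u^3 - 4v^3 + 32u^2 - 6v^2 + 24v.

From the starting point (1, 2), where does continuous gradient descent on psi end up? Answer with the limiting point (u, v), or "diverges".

psi is separable, so gradient descent decouples: u follows -∂psi/∂u, v follows -∂psi/∂v.
∂psi/∂u = 8u(u + 2)(u + 4); at u=1 this is 120, so u decreases.
∂psi/∂v = -12(v - 1)(v + 2); at v=2 this is -48, so v increases.
The v-coordinate has no critical point in that direction and runs off to infinity.

diverges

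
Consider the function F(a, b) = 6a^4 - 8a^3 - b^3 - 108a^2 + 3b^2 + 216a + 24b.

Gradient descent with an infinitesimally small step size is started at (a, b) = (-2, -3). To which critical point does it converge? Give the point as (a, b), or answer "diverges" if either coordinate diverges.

F is separable, so gradient descent decouples: a follows -∂F/∂a, b follows -∂F/∂b.
∂F/∂a = 24(a - 3)(a - 1)(a + 3); at a=-2 this is 360, so a decreases.
∂F/∂b = -3(b - 4)(b + 2); at b=-3 this is -21, so b increases.
a converges to its nearest critical value -3 (a local min of the a-part); b converges to -2. The iterate converges to (-3, -2).

(-3, -2)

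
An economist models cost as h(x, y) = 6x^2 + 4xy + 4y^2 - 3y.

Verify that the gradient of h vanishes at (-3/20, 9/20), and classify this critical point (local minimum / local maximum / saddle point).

∇h = (12x + 4y, 4x + 8y - 3); substituting (-3/20, 9/20) gives ∇h = (0, 0), so (-3/20, 9/20) is indeed a critical point.
The Hessian of h is constant: H = [[12, 4], [4, 8]].
det(H) = 12·8 − 4² = 80.
det(H) > 0 and tr(H) = 20 > 0, so H is positive definite and the point is a local minimum.

local minimum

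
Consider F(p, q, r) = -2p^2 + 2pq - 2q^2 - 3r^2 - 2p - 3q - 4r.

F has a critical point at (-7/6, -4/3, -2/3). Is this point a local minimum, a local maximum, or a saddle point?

The Hessian is constant: H = [[-4, 2, 0], [2, -4, 0], [0, 0, -6]].
Leading principal minors: Δ₁ = -4, Δ₂ = 12, Δ₃ = -72.
The minors alternate sign starting negative (−, +, −), so H is negative definite: a local maximum.

local maximum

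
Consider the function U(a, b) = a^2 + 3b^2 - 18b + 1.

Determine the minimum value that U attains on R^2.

-26

U(a,b) separates as P(a) + Q(b) + 1, so its minimum is min P + min Q + 1.
P'(a) = 2a vanishes at a ∈ {0}; Q'(b) = 6b - 18 vanishes at b ∈ {3}.
Local minima of P (where P''>0): P(0)=0. Local minima of Q: Q(3)=-27.
So the global minimum of U is P(0) + Q(3) + 1 = 0 − 27 + 1 = -26, attained at (0, 3).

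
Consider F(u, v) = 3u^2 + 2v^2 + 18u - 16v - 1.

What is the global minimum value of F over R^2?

-60

F(u,v) separates as P(u) + Q(v) − 1, so its minimum is min P + min Q − 1.
P'(u) = 6u + 18 vanishes at u ∈ {-3}; Q'(v) = 4v - 16 vanishes at v ∈ {4}.
Local minima of P (where P''>0): P(-3)=-27. Local minima of Q: Q(4)=-32.
So the global minimum of F is P(-3) + Q(4) − 1 = -27 − 32 − 1 = -60, attained at (-3, 4).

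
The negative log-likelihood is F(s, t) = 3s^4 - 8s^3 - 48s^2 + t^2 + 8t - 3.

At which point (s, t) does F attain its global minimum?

F(s,t) separates as P(s) + Q(t) − 3, so its minimum is min P + min Q − 3.
P'(s) = 12s(s - 4)(s + 2) vanishes at s ∈ {-2, 0, 4}; Q'(t) = 2(t + 4) vanishes at t ∈ {-4}.
Local minima of P (where P''>0): P(-2)=-80, P(4)=-512. Local minima of Q: Q(-4)=-16.
So the global minimum of F is P(4) + Q(-4) − 3 = -512 − 16 − 3 = -531, attained at (4, -4).

(4, -4)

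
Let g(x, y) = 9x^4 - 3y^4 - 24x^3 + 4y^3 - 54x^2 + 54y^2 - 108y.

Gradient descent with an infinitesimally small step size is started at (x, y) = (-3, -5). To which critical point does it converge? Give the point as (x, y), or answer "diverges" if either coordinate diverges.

diverges

g is separable, so gradient descent decouples: x follows -∂g/∂x, y follows -∂g/∂y.
∂g/∂x = 36x(x - 3)(x + 1); at x=-3 this is -1296, so x increases.
∂g/∂y = -12(y - 3)(y - 1)(y + 3); at y=-5 this is 1152, so y decreases.
The y-coordinate has no critical point in that direction and runs off to infinity.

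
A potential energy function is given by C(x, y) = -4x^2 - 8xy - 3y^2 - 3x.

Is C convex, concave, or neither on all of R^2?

C is quadratic, so its Hessian is the constant matrix H = [[-8, -8], [-8, -6]].
det(H) = -16, tr(H) = -14.
det(H) < 0, so H is indefinite: neither convex nor concave.

neither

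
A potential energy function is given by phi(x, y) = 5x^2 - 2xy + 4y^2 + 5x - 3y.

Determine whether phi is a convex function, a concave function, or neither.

convex

phi is quadratic, so its Hessian is the constant matrix H = [[10, -2], [-2, 8]].
det(H) = 76, tr(H) = 18.
det(H) > 0 and tr(H) > 0, so H is positive definite everywhere: convex.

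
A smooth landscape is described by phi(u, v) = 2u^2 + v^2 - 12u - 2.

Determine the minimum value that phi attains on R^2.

phi(u,v) separates as P(u) + Q(v) − 2, so its minimum is min P + min Q − 2.
P'(u) = 4u - 12 vanishes at u ∈ {3}; Q'(v) = 2v vanishes at v ∈ {0}.
Local minima of P (where P''>0): P(3)=-18. Local minima of Q: Q(0)=0.
So the global minimum of phi is P(3) + Q(0) − 2 = -18 + 0 − 2 = -20, attained at (3, 0).

-20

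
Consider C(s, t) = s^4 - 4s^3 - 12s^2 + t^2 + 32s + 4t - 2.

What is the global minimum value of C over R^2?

-70

C(s,t) separates as P(s) + Q(t) − 2, so its minimum is min P + min Q − 2.
P'(s) = 4(s - 4)(s - 1)(s + 2) vanishes at s ∈ {-2, 1, 4}; Q'(t) = 2(t + 2) vanishes at t ∈ {-2}.
Local minima of P (where P''>0): P(-2)=-64, P(4)=-64. Local minima of Q: Q(-2)=-4.
So the global minimum of C is P(-2) + Q(-2) − 2 = -64 − 4 − 2 = -70, attained at (-2, -2).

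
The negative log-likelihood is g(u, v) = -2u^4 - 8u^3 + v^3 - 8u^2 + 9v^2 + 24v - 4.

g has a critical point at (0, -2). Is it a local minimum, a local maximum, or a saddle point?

The mixed partial ∂²g/∂u∂v is 0, so the Hessian at any point is diag(g_uu, g_vv) = diag(-8(3u^2 + 6u + 2), 6(v + 3)).
At (0, -2): H = diag(-16, 6).
The eigenvalues have opposite signs, so H is indefinite: a saddle point.

saddle point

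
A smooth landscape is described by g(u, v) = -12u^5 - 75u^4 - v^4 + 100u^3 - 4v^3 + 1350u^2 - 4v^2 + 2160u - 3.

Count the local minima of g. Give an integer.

g separates as a function of u plus a function of v, so ∇g=0 decouples.
∂g/∂u = -60(u - 3)(u + 1)(u + 3)(u + 4) = 0 at u ∈ {-4, -3, -1, 3}; ∂g/∂v = -4v(v + 1)(v + 2) = 0 at v ∈ {-2, -1, 0}.
The Hessian is diagonal: diag(g_uu, g_vv). Second derivatives: g_uu(-4)=1260, g_uu(-3)=-720, g_uu(-1)=1440, g_uu(3)=-10080; g_vv(-2)=-8, g_vv(-1)=4, g_vv(0)=-8.
Local minima occur where both diagonal entries positive: (-4, -1), (-1, -1). Count: 2.

2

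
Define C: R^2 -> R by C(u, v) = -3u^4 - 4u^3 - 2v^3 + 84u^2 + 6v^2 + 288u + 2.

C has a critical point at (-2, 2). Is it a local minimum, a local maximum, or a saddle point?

The mixed partial ∂²C/∂u∂v is 0, so the Hessian at any point is diag(C_uu, C_vv) = diag(12(-3u^2 - 2u + 14), 12(-v + 1)).
At (-2, 2): H = diag(72, -12).
The eigenvalues have opposite signs, so H is indefinite: a saddle point.

saddle point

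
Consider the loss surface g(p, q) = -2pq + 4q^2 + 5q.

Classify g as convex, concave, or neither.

g is quadratic, so its Hessian is the constant matrix H = [[0, -2], [-2, 8]].
det(H) = -4, tr(H) = 8.
det(H) < 0, so H is indefinite: neither convex nor concave.

neither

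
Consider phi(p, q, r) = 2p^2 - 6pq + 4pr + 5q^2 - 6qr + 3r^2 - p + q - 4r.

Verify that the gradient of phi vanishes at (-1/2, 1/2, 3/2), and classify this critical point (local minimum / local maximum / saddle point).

∇phi = (4p - 6q + 4r - 1, -6p + 10q - 6r + 1, 4p - 6q + 6r - 4); substituting (-1/2, 1/2, 3/2) gives ∇phi = (0, 0, 0), so (-1/2, 1/2, 3/2) is indeed a critical point.
The Hessian is constant: H = [[4, -6, 4], [-6, 10, -6], [4, -6, 6]].
Leading principal minors: Δ₁ = 4, Δ₂ = 4, Δ₃ = 8.
All leading minors are positive, so H is positive definite: a local minimum.

local minimum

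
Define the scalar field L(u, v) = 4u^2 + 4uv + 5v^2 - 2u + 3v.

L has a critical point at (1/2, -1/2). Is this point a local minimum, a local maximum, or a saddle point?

The Hessian of L is constant: H = [[8, 4], [4, 10]].
det(H) = 8·10 − 4² = 64.
det(H) > 0 and tr(H) = 18 > 0, so H is positive definite and the point is a local minimum.

local minimum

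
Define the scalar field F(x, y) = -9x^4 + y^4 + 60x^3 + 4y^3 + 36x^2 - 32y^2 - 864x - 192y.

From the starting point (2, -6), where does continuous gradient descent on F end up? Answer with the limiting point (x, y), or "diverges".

F is separable, so gradient descent decouples: x follows -∂F/∂x, y follows -∂F/∂y.
∂F/∂x = -36(x - 4)(x - 3)(x + 2); at x=2 this is -288, so x increases.
∂F/∂y = 4(y - 4)(y + 3)(y + 4); at y=-6 this is -240, so y increases.
x converges to its nearest critical value 3 (a local min of the x-part); y converges to -4. The iterate converges to (3, -4).

(3, -4)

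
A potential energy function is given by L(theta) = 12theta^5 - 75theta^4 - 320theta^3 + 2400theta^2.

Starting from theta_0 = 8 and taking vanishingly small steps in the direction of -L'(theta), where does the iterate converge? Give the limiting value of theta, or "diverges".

5

L'(theta) = 60theta(theta - 5)(theta - 4)(theta + 4), so L'(8) = 69120.
Gradient descent moves in the -L' direction, i.e. theta is decreasing.
The nearest critical point in that direction is theta = 5, where L'' = 2700 > 0 (a local minimum). The iterate converges there.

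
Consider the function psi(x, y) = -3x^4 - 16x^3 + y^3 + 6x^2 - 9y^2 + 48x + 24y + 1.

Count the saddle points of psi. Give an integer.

psi separates as a function of x plus a function of y, so ∇psi=0 decouples.
∂psi/∂x = -12(x - 1)(x + 1)(x + 4) = 0 at x ∈ {-4, -1, 1}; ∂psi/∂y = 3(y - 4)(y - 2) = 0 at y ∈ {2, 4}.
The Hessian is diagonal: diag(psi_xx, psi_yy). Second derivatives: psi_xx(-4)=-180, psi_xx(-1)=72, psi_xx(1)=-120; psi_yy(2)=-6, psi_yy(4)=6.
Saddle points occur where the two diagonal entries have opposite signs: (-4, 4), (-1, 2), (1, 4). Count: 3.

3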